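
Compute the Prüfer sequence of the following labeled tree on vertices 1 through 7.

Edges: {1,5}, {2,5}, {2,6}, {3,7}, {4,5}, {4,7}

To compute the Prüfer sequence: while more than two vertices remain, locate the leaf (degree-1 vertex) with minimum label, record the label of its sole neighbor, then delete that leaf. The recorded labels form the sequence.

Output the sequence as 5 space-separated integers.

Answer: 5 7 2 5 4

Derivation:
Step 1: leaves = {1,3,6}. Remove smallest leaf 1, emit neighbor 5.
Step 2: leaves = {3,6}. Remove smallest leaf 3, emit neighbor 7.
Step 3: leaves = {6,7}. Remove smallest leaf 6, emit neighbor 2.
Step 4: leaves = {2,7}. Remove smallest leaf 2, emit neighbor 5.
Step 5: leaves = {5,7}. Remove smallest leaf 5, emit neighbor 4.
Done: 2 vertices remain (4, 7). Sequence = [5 7 2 5 4]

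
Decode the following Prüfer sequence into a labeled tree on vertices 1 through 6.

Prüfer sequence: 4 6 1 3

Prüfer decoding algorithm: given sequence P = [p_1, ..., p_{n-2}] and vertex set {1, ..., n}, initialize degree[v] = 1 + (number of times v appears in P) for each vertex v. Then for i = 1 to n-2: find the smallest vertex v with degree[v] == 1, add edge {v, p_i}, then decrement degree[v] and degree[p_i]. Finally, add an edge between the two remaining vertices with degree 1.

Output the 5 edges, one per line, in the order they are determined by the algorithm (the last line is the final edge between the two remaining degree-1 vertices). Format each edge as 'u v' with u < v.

Answer: 2 4
4 6
1 5
1 3
3 6

Derivation:
Initial degrees: {1:2, 2:1, 3:2, 4:2, 5:1, 6:2}
Step 1: smallest deg-1 vertex = 2, p_1 = 4. Add edge {2,4}. Now deg[2]=0, deg[4]=1.
Step 2: smallest deg-1 vertex = 4, p_2 = 6. Add edge {4,6}. Now deg[4]=0, deg[6]=1.
Step 3: smallest deg-1 vertex = 5, p_3 = 1. Add edge {1,5}. Now deg[5]=0, deg[1]=1.
Step 4: smallest deg-1 vertex = 1, p_4 = 3. Add edge {1,3}. Now deg[1]=0, deg[3]=1.
Final: two remaining deg-1 vertices are 3, 6. Add edge {3,6}.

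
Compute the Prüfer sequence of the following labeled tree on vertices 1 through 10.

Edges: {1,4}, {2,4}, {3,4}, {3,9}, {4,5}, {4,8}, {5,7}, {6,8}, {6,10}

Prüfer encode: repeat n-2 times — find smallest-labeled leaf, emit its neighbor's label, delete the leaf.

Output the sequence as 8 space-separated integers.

Step 1: leaves = {1,2,7,9,10}. Remove smallest leaf 1, emit neighbor 4.
Step 2: leaves = {2,7,9,10}. Remove smallest leaf 2, emit neighbor 4.
Step 3: leaves = {7,9,10}. Remove smallest leaf 7, emit neighbor 5.
Step 4: leaves = {5,9,10}. Remove smallest leaf 5, emit neighbor 4.
Step 5: leaves = {9,10}. Remove smallest leaf 9, emit neighbor 3.
Step 6: leaves = {3,10}. Remove smallest leaf 3, emit neighbor 4.
Step 7: leaves = {4,10}. Remove smallest leaf 4, emit neighbor 8.
Step 8: leaves = {8,10}. Remove smallest leaf 8, emit neighbor 6.
Done: 2 vertices remain (6, 10). Sequence = [4 4 5 4 3 4 8 6]

Answer: 4 4 5 4 3 4 8 6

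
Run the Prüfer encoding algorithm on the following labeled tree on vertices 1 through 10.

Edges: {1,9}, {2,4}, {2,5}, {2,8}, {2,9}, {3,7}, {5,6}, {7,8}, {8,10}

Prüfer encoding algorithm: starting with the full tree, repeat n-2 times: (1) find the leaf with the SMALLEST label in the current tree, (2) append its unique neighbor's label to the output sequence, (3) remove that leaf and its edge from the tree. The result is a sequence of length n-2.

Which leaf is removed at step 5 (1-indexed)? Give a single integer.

Step 1: current leaves = {1,3,4,6,10}. Remove leaf 1 (neighbor: 9).
Step 2: current leaves = {3,4,6,9,10}. Remove leaf 3 (neighbor: 7).
Step 3: current leaves = {4,6,7,9,10}. Remove leaf 4 (neighbor: 2).
Step 4: current leaves = {6,7,9,10}. Remove leaf 6 (neighbor: 5).
Step 5: current leaves = {5,7,9,10}. Remove leaf 5 (neighbor: 2).

Answer: 5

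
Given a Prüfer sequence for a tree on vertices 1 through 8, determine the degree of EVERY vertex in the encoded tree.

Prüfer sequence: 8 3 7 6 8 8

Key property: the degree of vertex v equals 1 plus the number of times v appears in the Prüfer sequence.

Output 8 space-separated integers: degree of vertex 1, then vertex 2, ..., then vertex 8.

Answer: 1 1 2 1 1 2 2 4

Derivation:
p_1 = 8: count[8] becomes 1
p_2 = 3: count[3] becomes 1
p_3 = 7: count[7] becomes 1
p_4 = 6: count[6] becomes 1
p_5 = 8: count[8] becomes 2
p_6 = 8: count[8] becomes 3
Degrees (1 + count): deg[1]=1+0=1, deg[2]=1+0=1, deg[3]=1+1=2, deg[4]=1+0=1, deg[5]=1+0=1, deg[6]=1+1=2, deg[7]=1+1=2, deg[8]=1+3=4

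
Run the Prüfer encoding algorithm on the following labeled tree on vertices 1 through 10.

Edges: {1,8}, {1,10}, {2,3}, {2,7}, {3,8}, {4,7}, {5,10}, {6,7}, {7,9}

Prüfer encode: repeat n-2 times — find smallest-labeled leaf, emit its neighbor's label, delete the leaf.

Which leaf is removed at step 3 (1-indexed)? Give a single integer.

Step 1: current leaves = {4,5,6,9}. Remove leaf 4 (neighbor: 7).
Step 2: current leaves = {5,6,9}. Remove leaf 5 (neighbor: 10).
Step 3: current leaves = {6,9,10}. Remove leaf 6 (neighbor: 7).

Answer: 6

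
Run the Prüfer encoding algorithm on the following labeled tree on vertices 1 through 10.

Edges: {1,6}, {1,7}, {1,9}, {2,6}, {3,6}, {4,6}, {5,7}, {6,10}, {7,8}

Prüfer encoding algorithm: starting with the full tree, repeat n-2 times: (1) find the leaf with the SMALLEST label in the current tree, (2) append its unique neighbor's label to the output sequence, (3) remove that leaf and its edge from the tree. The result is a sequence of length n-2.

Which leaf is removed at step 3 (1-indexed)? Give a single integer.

Answer: 4

Derivation:
Step 1: current leaves = {2,3,4,5,8,9,10}. Remove leaf 2 (neighbor: 6).
Step 2: current leaves = {3,4,5,8,9,10}. Remove leaf 3 (neighbor: 6).
Step 3: current leaves = {4,5,8,9,10}. Remove leaf 4 (neighbor: 6).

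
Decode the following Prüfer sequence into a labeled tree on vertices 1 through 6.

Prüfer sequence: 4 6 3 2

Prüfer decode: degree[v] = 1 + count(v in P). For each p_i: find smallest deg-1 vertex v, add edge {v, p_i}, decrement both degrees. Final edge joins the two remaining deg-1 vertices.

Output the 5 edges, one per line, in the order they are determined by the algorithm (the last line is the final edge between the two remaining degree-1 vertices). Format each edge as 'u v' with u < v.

Initial degrees: {1:1, 2:2, 3:2, 4:2, 5:1, 6:2}
Step 1: smallest deg-1 vertex = 1, p_1 = 4. Add edge {1,4}. Now deg[1]=0, deg[4]=1.
Step 2: smallest deg-1 vertex = 4, p_2 = 6. Add edge {4,6}. Now deg[4]=0, deg[6]=1.
Step 3: smallest deg-1 vertex = 5, p_3 = 3. Add edge {3,5}. Now deg[5]=0, deg[3]=1.
Step 4: smallest deg-1 vertex = 3, p_4 = 2. Add edge {2,3}. Now deg[3]=0, deg[2]=1.
Final: two remaining deg-1 vertices are 2, 6. Add edge {2,6}.

Answer: 1 4
4 6
3 5
2 3
2 6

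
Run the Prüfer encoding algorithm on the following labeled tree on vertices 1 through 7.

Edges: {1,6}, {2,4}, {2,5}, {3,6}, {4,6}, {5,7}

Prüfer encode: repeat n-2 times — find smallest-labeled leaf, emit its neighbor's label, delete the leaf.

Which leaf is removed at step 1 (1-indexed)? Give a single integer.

Answer: 1

Derivation:
Step 1: current leaves = {1,3,7}. Remove leaf 1 (neighbor: 6).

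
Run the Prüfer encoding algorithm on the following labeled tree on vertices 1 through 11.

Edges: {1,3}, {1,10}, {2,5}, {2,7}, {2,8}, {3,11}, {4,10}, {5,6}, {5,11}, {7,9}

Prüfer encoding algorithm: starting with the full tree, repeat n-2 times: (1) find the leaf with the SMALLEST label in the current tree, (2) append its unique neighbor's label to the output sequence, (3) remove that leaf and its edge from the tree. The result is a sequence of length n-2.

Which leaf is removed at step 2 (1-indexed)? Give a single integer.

Answer: 6

Derivation:
Step 1: current leaves = {4,6,8,9}. Remove leaf 4 (neighbor: 10).
Step 2: current leaves = {6,8,9,10}. Remove leaf 6 (neighbor: 5).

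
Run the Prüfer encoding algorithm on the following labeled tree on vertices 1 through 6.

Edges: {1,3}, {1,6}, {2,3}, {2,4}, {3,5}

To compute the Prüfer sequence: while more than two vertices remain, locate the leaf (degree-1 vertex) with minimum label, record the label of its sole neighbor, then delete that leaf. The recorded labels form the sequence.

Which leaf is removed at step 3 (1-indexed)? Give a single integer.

Step 1: current leaves = {4,5,6}. Remove leaf 4 (neighbor: 2).
Step 2: current leaves = {2,5,6}. Remove leaf 2 (neighbor: 3).
Step 3: current leaves = {5,6}. Remove leaf 5 (neighbor: 3).

Answer: 5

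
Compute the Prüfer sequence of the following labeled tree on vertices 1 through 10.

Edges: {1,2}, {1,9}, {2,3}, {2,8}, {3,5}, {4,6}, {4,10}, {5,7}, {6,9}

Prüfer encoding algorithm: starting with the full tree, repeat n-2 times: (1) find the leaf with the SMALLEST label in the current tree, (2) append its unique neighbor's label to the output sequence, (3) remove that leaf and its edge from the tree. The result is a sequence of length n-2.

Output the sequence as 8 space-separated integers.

Answer: 5 3 2 2 1 9 6 4

Derivation:
Step 1: leaves = {7,8,10}. Remove smallest leaf 7, emit neighbor 5.
Step 2: leaves = {5,8,10}. Remove smallest leaf 5, emit neighbor 3.
Step 3: leaves = {3,8,10}. Remove smallest leaf 3, emit neighbor 2.
Step 4: leaves = {8,10}. Remove smallest leaf 8, emit neighbor 2.
Step 5: leaves = {2,10}. Remove smallest leaf 2, emit neighbor 1.
Step 6: leaves = {1,10}. Remove smallest leaf 1, emit neighbor 9.
Step 7: leaves = {9,10}. Remove smallest leaf 9, emit neighbor 6.
Step 8: leaves = {6,10}. Remove smallest leaf 6, emit neighbor 4.
Done: 2 vertices remain (4, 10). Sequence = [5 3 2 2 1 9 6 4]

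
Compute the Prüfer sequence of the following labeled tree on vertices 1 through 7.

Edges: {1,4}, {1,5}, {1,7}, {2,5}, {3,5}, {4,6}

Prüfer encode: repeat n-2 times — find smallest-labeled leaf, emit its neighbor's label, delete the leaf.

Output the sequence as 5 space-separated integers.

Step 1: leaves = {2,3,6,7}. Remove smallest leaf 2, emit neighbor 5.
Step 2: leaves = {3,6,7}. Remove smallest leaf 3, emit neighbor 5.
Step 3: leaves = {5,6,7}. Remove smallest leaf 5, emit neighbor 1.
Step 4: leaves = {6,7}. Remove smallest leaf 6, emit neighbor 4.
Step 5: leaves = {4,7}. Remove smallest leaf 4, emit neighbor 1.
Done: 2 vertices remain (1, 7). Sequence = [5 5 1 4 1]

Answer: 5 5 1 4 1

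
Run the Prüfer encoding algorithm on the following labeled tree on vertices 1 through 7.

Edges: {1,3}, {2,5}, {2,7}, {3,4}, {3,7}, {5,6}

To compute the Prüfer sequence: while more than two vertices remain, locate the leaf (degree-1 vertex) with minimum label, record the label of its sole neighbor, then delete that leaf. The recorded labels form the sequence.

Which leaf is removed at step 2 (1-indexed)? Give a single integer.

Answer: 4

Derivation:
Step 1: current leaves = {1,4,6}. Remove leaf 1 (neighbor: 3).
Step 2: current leaves = {4,6}. Remove leaf 4 (neighbor: 3).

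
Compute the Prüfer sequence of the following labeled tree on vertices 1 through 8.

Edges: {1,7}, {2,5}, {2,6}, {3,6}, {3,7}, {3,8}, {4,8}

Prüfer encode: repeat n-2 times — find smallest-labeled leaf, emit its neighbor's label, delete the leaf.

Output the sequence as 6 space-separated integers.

Answer: 7 8 2 6 3 3

Derivation:
Step 1: leaves = {1,4,5}. Remove smallest leaf 1, emit neighbor 7.
Step 2: leaves = {4,5,7}. Remove smallest leaf 4, emit neighbor 8.
Step 3: leaves = {5,7,8}. Remove smallest leaf 5, emit neighbor 2.
Step 4: leaves = {2,7,8}. Remove smallest leaf 2, emit neighbor 6.
Step 5: leaves = {6,7,8}. Remove smallest leaf 6, emit neighbor 3.
Step 6: leaves = {7,8}. Remove smallest leaf 7, emit neighbor 3.
Done: 2 vertices remain (3, 8). Sequence = [7 8 2 6 3 3]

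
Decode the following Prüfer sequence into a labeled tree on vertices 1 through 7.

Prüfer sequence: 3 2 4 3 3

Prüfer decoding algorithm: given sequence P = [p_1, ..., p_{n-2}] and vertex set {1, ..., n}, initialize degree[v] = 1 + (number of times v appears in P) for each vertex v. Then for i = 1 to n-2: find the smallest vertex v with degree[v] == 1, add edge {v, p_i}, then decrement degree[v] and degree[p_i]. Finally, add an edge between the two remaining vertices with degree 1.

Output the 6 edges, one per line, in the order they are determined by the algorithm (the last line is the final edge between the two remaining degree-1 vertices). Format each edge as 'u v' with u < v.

Answer: 1 3
2 5
2 4
3 4
3 6
3 7

Derivation:
Initial degrees: {1:1, 2:2, 3:4, 4:2, 5:1, 6:1, 7:1}
Step 1: smallest deg-1 vertex = 1, p_1 = 3. Add edge {1,3}. Now deg[1]=0, deg[3]=3.
Step 2: smallest deg-1 vertex = 5, p_2 = 2. Add edge {2,5}. Now deg[5]=0, deg[2]=1.
Step 3: smallest deg-1 vertex = 2, p_3 = 4. Add edge {2,4}. Now deg[2]=0, deg[4]=1.
Step 4: smallest deg-1 vertex = 4, p_4 = 3. Add edge {3,4}. Now deg[4]=0, deg[3]=2.
Step 5: smallest deg-1 vertex = 6, p_5 = 3. Add edge {3,6}. Now deg[6]=0, deg[3]=1.
Final: two remaining deg-1 vertices are 3, 7. Add edge {3,7}.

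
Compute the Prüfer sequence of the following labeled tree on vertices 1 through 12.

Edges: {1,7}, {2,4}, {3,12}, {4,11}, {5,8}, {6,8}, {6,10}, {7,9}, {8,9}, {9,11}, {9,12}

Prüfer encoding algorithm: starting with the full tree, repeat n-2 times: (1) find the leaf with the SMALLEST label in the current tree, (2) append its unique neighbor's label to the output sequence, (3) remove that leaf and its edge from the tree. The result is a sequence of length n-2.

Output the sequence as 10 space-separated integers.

Answer: 7 4 12 11 8 9 6 8 9 9

Derivation:
Step 1: leaves = {1,2,3,5,10}. Remove smallest leaf 1, emit neighbor 7.
Step 2: leaves = {2,3,5,7,10}. Remove smallest leaf 2, emit neighbor 4.
Step 3: leaves = {3,4,5,7,10}. Remove smallest leaf 3, emit neighbor 12.
Step 4: leaves = {4,5,7,10,12}. Remove smallest leaf 4, emit neighbor 11.
Step 5: leaves = {5,7,10,11,12}. Remove smallest leaf 5, emit neighbor 8.
Step 6: leaves = {7,10,11,12}. Remove smallest leaf 7, emit neighbor 9.
Step 7: leaves = {10,11,12}. Remove smallest leaf 10, emit neighbor 6.
Step 8: leaves = {6,11,12}. Remove smallest leaf 6, emit neighbor 8.
Step 9: leaves = {8,11,12}. Remove smallest leaf 8, emit neighbor 9.
Step 10: leaves = {11,12}. Remove smallest leaf 11, emit neighbor 9.
Done: 2 vertices remain (9, 12). Sequence = [7 4 12 11 8 9 6 8 9 9]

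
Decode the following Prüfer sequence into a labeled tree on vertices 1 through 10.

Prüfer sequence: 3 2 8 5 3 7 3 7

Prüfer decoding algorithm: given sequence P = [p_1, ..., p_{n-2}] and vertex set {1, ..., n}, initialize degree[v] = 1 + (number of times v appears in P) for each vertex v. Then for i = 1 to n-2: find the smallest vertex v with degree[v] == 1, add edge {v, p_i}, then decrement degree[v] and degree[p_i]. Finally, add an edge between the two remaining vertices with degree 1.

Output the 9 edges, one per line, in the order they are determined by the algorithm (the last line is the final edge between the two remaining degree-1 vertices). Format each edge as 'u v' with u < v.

Answer: 1 3
2 4
2 8
5 6
3 5
7 8
3 9
3 7
7 10

Derivation:
Initial degrees: {1:1, 2:2, 3:4, 4:1, 5:2, 6:1, 7:3, 8:2, 9:1, 10:1}
Step 1: smallest deg-1 vertex = 1, p_1 = 3. Add edge {1,3}. Now deg[1]=0, deg[3]=3.
Step 2: smallest deg-1 vertex = 4, p_2 = 2. Add edge {2,4}. Now deg[4]=0, deg[2]=1.
Step 3: smallest deg-1 vertex = 2, p_3 = 8. Add edge {2,8}. Now deg[2]=0, deg[8]=1.
Step 4: smallest deg-1 vertex = 6, p_4 = 5. Add edge {5,6}. Now deg[6]=0, deg[5]=1.
Step 5: smallest deg-1 vertex = 5, p_5 = 3. Add edge {3,5}. Now deg[5]=0, deg[3]=2.
Step 6: smallest deg-1 vertex = 8, p_6 = 7. Add edge {7,8}. Now deg[8]=0, deg[7]=2.
Step 7: smallest deg-1 vertex = 9, p_7 = 3. Add edge {3,9}. Now deg[9]=0, deg[3]=1.
Step 8: smallest deg-1 vertex = 3, p_8 = 7. Add edge {3,7}. Now deg[3]=0, deg[7]=1.
Final: two remaining deg-1 vertices are 7, 10. Add edge {7,10}.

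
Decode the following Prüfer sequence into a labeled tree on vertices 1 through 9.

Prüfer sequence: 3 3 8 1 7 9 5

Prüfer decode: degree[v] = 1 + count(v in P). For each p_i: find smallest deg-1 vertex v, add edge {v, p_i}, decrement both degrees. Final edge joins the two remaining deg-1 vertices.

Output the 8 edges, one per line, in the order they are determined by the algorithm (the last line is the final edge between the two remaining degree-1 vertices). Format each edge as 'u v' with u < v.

Answer: 2 3
3 4
3 8
1 6
1 7
7 9
5 8
5 9

Derivation:
Initial degrees: {1:2, 2:1, 3:3, 4:1, 5:2, 6:1, 7:2, 8:2, 9:2}
Step 1: smallest deg-1 vertex = 2, p_1 = 3. Add edge {2,3}. Now deg[2]=0, deg[3]=2.
Step 2: smallest deg-1 vertex = 4, p_2 = 3. Add edge {3,4}. Now deg[4]=0, deg[3]=1.
Step 3: smallest deg-1 vertex = 3, p_3 = 8. Add edge {3,8}. Now deg[3]=0, deg[8]=1.
Step 4: smallest deg-1 vertex = 6, p_4 = 1. Add edge {1,6}. Now deg[6]=0, deg[1]=1.
Step 5: smallest deg-1 vertex = 1, p_5 = 7. Add edge {1,7}. Now deg[1]=0, deg[7]=1.
Step 6: smallest deg-1 vertex = 7, p_6 = 9. Add edge {7,9}. Now deg[7]=0, deg[9]=1.
Step 7: smallest deg-1 vertex = 8, p_7 = 5. Add edge {5,8}. Now deg[8]=0, deg[5]=1.
Final: two remaining deg-1 vertices are 5, 9. Add edge {5,9}.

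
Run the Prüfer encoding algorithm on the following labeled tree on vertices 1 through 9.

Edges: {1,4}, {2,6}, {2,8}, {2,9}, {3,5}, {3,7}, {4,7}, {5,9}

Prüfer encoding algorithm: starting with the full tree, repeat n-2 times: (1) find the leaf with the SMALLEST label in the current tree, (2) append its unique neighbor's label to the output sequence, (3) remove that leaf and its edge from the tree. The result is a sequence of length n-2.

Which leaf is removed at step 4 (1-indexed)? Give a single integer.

Step 1: current leaves = {1,6,8}. Remove leaf 1 (neighbor: 4).
Step 2: current leaves = {4,6,8}. Remove leaf 4 (neighbor: 7).
Step 3: current leaves = {6,7,8}. Remove leaf 6 (neighbor: 2).
Step 4: current leaves = {7,8}. Remove leaf 7 (neighbor: 3).

Answer: 7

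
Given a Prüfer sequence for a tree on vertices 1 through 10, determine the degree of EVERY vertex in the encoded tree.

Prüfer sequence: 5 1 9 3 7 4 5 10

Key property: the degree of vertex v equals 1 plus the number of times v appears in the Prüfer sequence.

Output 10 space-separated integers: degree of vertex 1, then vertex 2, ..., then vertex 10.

p_1 = 5: count[5] becomes 1
p_2 = 1: count[1] becomes 1
p_3 = 9: count[9] becomes 1
p_4 = 3: count[3] becomes 1
p_5 = 7: count[7] becomes 1
p_6 = 4: count[4] becomes 1
p_7 = 5: count[5] becomes 2
p_8 = 10: count[10] becomes 1
Degrees (1 + count): deg[1]=1+1=2, deg[2]=1+0=1, deg[3]=1+1=2, deg[4]=1+1=2, deg[5]=1+2=3, deg[6]=1+0=1, deg[7]=1+1=2, deg[8]=1+0=1, deg[9]=1+1=2, deg[10]=1+1=2

Answer: 2 1 2 2 3 1 2 1 2 2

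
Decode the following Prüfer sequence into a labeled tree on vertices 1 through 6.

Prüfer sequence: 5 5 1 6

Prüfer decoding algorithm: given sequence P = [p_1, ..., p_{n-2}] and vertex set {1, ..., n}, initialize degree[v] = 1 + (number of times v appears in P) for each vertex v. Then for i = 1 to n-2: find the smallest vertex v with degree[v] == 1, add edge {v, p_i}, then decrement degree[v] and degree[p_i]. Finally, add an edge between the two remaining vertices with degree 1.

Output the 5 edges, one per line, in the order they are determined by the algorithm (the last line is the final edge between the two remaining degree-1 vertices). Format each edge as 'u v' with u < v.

Answer: 2 5
3 5
1 4
1 6
5 6

Derivation:
Initial degrees: {1:2, 2:1, 3:1, 4:1, 5:3, 6:2}
Step 1: smallest deg-1 vertex = 2, p_1 = 5. Add edge {2,5}. Now deg[2]=0, deg[5]=2.
Step 2: smallest deg-1 vertex = 3, p_2 = 5. Add edge {3,5}. Now deg[3]=0, deg[5]=1.
Step 3: smallest deg-1 vertex = 4, p_3 = 1. Add edge {1,4}. Now deg[4]=0, deg[1]=1.
Step 4: smallest deg-1 vertex = 1, p_4 = 6. Add edge {1,6}. Now deg[1]=0, deg[6]=1.
Final: two remaining deg-1 vertices are 5, 6. Add edge {5,6}.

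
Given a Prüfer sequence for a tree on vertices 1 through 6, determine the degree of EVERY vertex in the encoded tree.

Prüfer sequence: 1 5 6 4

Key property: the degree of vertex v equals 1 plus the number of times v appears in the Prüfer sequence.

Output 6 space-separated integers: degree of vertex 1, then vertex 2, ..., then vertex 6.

Answer: 2 1 1 2 2 2

Derivation:
p_1 = 1: count[1] becomes 1
p_2 = 5: count[5] becomes 1
p_3 = 6: count[6] becomes 1
p_4 = 4: count[4] becomes 1
Degrees (1 + count): deg[1]=1+1=2, deg[2]=1+0=1, deg[3]=1+0=1, deg[4]=1+1=2, deg[5]=1+1=2, deg[6]=1+1=2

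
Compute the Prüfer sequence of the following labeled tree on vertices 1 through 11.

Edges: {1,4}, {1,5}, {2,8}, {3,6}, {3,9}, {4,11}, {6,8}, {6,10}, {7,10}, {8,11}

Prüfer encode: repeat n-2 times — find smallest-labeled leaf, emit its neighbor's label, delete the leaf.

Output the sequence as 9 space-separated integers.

Answer: 8 1 4 11 10 3 6 6 8

Derivation:
Step 1: leaves = {2,5,7,9}. Remove smallest leaf 2, emit neighbor 8.
Step 2: leaves = {5,7,9}. Remove smallest leaf 5, emit neighbor 1.
Step 3: leaves = {1,7,9}. Remove smallest leaf 1, emit neighbor 4.
Step 4: leaves = {4,7,9}. Remove smallest leaf 4, emit neighbor 11.
Step 5: leaves = {7,9,11}. Remove smallest leaf 7, emit neighbor 10.
Step 6: leaves = {9,10,11}. Remove smallest leaf 9, emit neighbor 3.
Step 7: leaves = {3,10,11}. Remove smallest leaf 3, emit neighbor 6.
Step 8: leaves = {10,11}. Remove smallest leaf 10, emit neighbor 6.
Step 9: leaves = {6,11}. Remove smallest leaf 6, emit neighbor 8.
Done: 2 vertices remain (8, 11). Sequence = [8 1 4 11 10 3 6 6 8]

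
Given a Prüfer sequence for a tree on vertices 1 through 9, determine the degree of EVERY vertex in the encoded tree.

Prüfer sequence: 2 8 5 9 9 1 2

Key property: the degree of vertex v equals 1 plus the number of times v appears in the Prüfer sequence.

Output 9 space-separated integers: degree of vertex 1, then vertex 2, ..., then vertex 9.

Answer: 2 3 1 1 2 1 1 2 3

Derivation:
p_1 = 2: count[2] becomes 1
p_2 = 8: count[8] becomes 1
p_3 = 5: count[5] becomes 1
p_4 = 9: count[9] becomes 1
p_5 = 9: count[9] becomes 2
p_6 = 1: count[1] becomes 1
p_7 = 2: count[2] becomes 2
Degrees (1 + count): deg[1]=1+1=2, deg[2]=1+2=3, deg[3]=1+0=1, deg[4]=1+0=1, deg[5]=1+1=2, deg[6]=1+0=1, deg[7]=1+0=1, deg[8]=1+1=2, deg[9]=1+2=3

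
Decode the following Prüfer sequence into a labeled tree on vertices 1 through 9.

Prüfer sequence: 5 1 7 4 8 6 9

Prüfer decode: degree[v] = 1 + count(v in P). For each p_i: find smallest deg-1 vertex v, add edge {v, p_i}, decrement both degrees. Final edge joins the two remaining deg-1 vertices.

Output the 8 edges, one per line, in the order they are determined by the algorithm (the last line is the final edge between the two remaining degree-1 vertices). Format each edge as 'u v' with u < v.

Answer: 2 5
1 3
1 7
4 5
4 8
6 7
6 9
8 9

Derivation:
Initial degrees: {1:2, 2:1, 3:1, 4:2, 5:2, 6:2, 7:2, 8:2, 9:2}
Step 1: smallest deg-1 vertex = 2, p_1 = 5. Add edge {2,5}. Now deg[2]=0, deg[5]=1.
Step 2: smallest deg-1 vertex = 3, p_2 = 1. Add edge {1,3}. Now deg[3]=0, deg[1]=1.
Step 3: smallest deg-1 vertex = 1, p_3 = 7. Add edge {1,7}. Now deg[1]=0, deg[7]=1.
Step 4: smallest deg-1 vertex = 5, p_4 = 4. Add edge {4,5}. Now deg[5]=0, deg[4]=1.
Step 5: smallest deg-1 vertex = 4, p_5 = 8. Add edge {4,8}. Now deg[4]=0, deg[8]=1.
Step 6: smallest deg-1 vertex = 7, p_6 = 6. Add edge {6,7}. Now deg[7]=0, deg[6]=1.
Step 7: smallest deg-1 vertex = 6, p_7 = 9. Add edge {6,9}. Now deg[6]=0, deg[9]=1.
Final: two remaining deg-1 vertices are 8, 9. Add edge {8,9}.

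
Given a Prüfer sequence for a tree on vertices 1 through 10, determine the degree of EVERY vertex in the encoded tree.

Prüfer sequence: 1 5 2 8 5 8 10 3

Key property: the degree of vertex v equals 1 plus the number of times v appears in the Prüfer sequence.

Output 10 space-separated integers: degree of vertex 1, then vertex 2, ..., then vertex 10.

p_1 = 1: count[1] becomes 1
p_2 = 5: count[5] becomes 1
p_3 = 2: count[2] becomes 1
p_4 = 8: count[8] becomes 1
p_5 = 5: count[5] becomes 2
p_6 = 8: count[8] becomes 2
p_7 = 10: count[10] becomes 1
p_8 = 3: count[3] becomes 1
Degrees (1 + count): deg[1]=1+1=2, deg[2]=1+1=2, deg[3]=1+1=2, deg[4]=1+0=1, deg[5]=1+2=3, deg[6]=1+0=1, deg[7]=1+0=1, deg[8]=1+2=3, deg[9]=1+0=1, deg[10]=1+1=2

Answer: 2 2 2 1 3 1 1 3 1 2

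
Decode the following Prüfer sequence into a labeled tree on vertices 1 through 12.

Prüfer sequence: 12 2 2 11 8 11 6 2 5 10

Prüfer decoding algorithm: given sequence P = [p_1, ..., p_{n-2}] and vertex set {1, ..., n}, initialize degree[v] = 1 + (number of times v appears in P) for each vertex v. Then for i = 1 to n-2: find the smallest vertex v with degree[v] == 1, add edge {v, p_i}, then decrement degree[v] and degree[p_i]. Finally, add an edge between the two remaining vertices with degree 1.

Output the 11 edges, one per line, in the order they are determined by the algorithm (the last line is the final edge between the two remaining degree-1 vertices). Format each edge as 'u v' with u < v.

Answer: 1 12
2 3
2 4
7 11
8 9
8 11
6 11
2 6
2 5
5 10
10 12

Derivation:
Initial degrees: {1:1, 2:4, 3:1, 4:1, 5:2, 6:2, 7:1, 8:2, 9:1, 10:2, 11:3, 12:2}
Step 1: smallest deg-1 vertex = 1, p_1 = 12. Add edge {1,12}. Now deg[1]=0, deg[12]=1.
Step 2: smallest deg-1 vertex = 3, p_2 = 2. Add edge {2,3}. Now deg[3]=0, deg[2]=3.
Step 3: smallest deg-1 vertex = 4, p_3 = 2. Add edge {2,4}. Now deg[4]=0, deg[2]=2.
Step 4: smallest deg-1 vertex = 7, p_4 = 11. Add edge {7,11}. Now deg[7]=0, deg[11]=2.
Step 5: smallest deg-1 vertex = 9, p_5 = 8. Add edge {8,9}. Now deg[9]=0, deg[8]=1.
Step 6: smallest deg-1 vertex = 8, p_6 = 11. Add edge {8,11}. Now deg[8]=0, deg[11]=1.
Step 7: smallest deg-1 vertex = 11, p_7 = 6. Add edge {6,11}. Now deg[11]=0, deg[6]=1.
Step 8: smallest deg-1 vertex = 6, p_8 = 2. Add edge {2,6}. Now deg[6]=0, deg[2]=1.
Step 9: smallest deg-1 vertex = 2, p_9 = 5. Add edge {2,5}. Now deg[2]=0, deg[5]=1.
Step 10: smallest deg-1 vertex = 5, p_10 = 10. Add edge {5,10}. Now deg[5]=0, deg[10]=1.
Final: two remaining deg-1 vertices are 10, 12. Add edge {10,12}.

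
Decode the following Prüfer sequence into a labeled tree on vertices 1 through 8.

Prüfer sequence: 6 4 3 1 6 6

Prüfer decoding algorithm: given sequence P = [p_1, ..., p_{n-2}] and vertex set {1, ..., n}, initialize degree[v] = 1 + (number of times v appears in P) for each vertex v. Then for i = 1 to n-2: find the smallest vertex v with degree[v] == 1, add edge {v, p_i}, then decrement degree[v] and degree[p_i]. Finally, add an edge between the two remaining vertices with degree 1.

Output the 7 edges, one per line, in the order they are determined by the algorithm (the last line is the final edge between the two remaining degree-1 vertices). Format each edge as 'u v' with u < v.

Answer: 2 6
4 5
3 4
1 3
1 6
6 7
6 8

Derivation:
Initial degrees: {1:2, 2:1, 3:2, 4:2, 5:1, 6:4, 7:1, 8:1}
Step 1: smallest deg-1 vertex = 2, p_1 = 6. Add edge {2,6}. Now deg[2]=0, deg[6]=3.
Step 2: smallest deg-1 vertex = 5, p_2 = 4. Add edge {4,5}. Now deg[5]=0, deg[4]=1.
Step 3: smallest deg-1 vertex = 4, p_3 = 3. Add edge {3,4}. Now deg[4]=0, deg[3]=1.
Step 4: smallest deg-1 vertex = 3, p_4 = 1. Add edge {1,3}. Now deg[3]=0, deg[1]=1.
Step 5: smallest deg-1 vertex = 1, p_5 = 6. Add edge {1,6}. Now deg[1]=0, deg[6]=2.
Step 6: smallest deg-1 vertex = 7, p_6 = 6. Add edge {6,7}. Now deg[7]=0, deg[6]=1.
Final: two remaining deg-1 vertices are 6, 8. Add edge {6,8}.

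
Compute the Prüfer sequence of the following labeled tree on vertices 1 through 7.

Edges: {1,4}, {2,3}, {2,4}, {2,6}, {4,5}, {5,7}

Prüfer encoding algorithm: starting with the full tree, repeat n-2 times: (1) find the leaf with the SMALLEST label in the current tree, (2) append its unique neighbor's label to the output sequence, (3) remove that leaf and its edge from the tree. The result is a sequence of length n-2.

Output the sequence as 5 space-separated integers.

Answer: 4 2 2 4 5

Derivation:
Step 1: leaves = {1,3,6,7}. Remove smallest leaf 1, emit neighbor 4.
Step 2: leaves = {3,6,7}. Remove smallest leaf 3, emit neighbor 2.
Step 3: leaves = {6,7}. Remove smallest leaf 6, emit neighbor 2.
Step 4: leaves = {2,7}. Remove smallest leaf 2, emit neighbor 4.
Step 5: leaves = {4,7}. Remove smallest leaf 4, emit neighbor 5.
Done: 2 vertices remain (5, 7). Sequence = [4 2 2 4 5]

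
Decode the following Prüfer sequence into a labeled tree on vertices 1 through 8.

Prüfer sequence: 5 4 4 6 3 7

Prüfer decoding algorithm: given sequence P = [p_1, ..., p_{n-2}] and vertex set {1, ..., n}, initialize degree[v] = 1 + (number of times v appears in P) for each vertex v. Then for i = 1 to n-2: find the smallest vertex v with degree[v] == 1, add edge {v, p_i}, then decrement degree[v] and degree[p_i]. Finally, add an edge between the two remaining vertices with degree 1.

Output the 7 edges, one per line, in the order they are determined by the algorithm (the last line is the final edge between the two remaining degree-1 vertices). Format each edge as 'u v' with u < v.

Initial degrees: {1:1, 2:1, 3:2, 4:3, 5:2, 6:2, 7:2, 8:1}
Step 1: smallest deg-1 vertex = 1, p_1 = 5. Add edge {1,5}. Now deg[1]=0, deg[5]=1.
Step 2: smallest deg-1 vertex = 2, p_2 = 4. Add edge {2,4}. Now deg[2]=0, deg[4]=2.
Step 3: smallest deg-1 vertex = 5, p_3 = 4. Add edge {4,5}. Now deg[5]=0, deg[4]=1.
Step 4: smallest deg-1 vertex = 4, p_4 = 6. Add edge {4,6}. Now deg[4]=0, deg[6]=1.
Step 5: smallest deg-1 vertex = 6, p_5 = 3. Add edge {3,6}. Now deg[6]=0, deg[3]=1.
Step 6: smallest deg-1 vertex = 3, p_6 = 7. Add edge {3,7}. Now deg[3]=0, deg[7]=1.
Final: two remaining deg-1 vertices are 7, 8. Add edge {7,8}.

Answer: 1 5
2 4
4 5
4 6
3 6
3 7
7 8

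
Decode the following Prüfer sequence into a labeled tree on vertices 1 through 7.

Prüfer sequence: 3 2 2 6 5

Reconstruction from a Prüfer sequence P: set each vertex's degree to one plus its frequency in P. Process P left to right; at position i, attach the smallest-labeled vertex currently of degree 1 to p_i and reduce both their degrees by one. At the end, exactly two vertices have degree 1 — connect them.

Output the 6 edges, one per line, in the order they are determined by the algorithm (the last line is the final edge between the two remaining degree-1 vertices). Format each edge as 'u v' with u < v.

Initial degrees: {1:1, 2:3, 3:2, 4:1, 5:2, 6:2, 7:1}
Step 1: smallest deg-1 vertex = 1, p_1 = 3. Add edge {1,3}. Now deg[1]=0, deg[3]=1.
Step 2: smallest deg-1 vertex = 3, p_2 = 2. Add edge {2,3}. Now deg[3]=0, deg[2]=2.
Step 3: smallest deg-1 vertex = 4, p_3 = 2. Add edge {2,4}. Now deg[4]=0, deg[2]=1.
Step 4: smallest deg-1 vertex = 2, p_4 = 6. Add edge {2,6}. Now deg[2]=0, deg[6]=1.
Step 5: smallest deg-1 vertex = 6, p_5 = 5. Add edge {5,6}. Now deg[6]=0, deg[5]=1.
Final: two remaining deg-1 vertices are 5, 7. Add edge {5,7}.

Answer: 1 3
2 3
2 4
2 6
5 6
5 7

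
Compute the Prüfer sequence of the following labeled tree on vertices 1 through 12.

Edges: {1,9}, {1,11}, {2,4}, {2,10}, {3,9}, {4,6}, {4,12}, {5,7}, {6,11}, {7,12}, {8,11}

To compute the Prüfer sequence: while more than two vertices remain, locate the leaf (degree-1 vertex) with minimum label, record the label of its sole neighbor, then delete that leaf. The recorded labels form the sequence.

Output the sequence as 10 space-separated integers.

Answer: 9 7 12 11 1 11 2 4 6 4

Derivation:
Step 1: leaves = {3,5,8,10}. Remove smallest leaf 3, emit neighbor 9.
Step 2: leaves = {5,8,9,10}. Remove smallest leaf 5, emit neighbor 7.
Step 3: leaves = {7,8,9,10}. Remove smallest leaf 7, emit neighbor 12.
Step 4: leaves = {8,9,10,12}. Remove smallest leaf 8, emit neighbor 11.
Step 5: leaves = {9,10,12}. Remove smallest leaf 9, emit neighbor 1.
Step 6: leaves = {1,10,12}. Remove smallest leaf 1, emit neighbor 11.
Step 7: leaves = {10,11,12}. Remove smallest leaf 10, emit neighbor 2.
Step 8: leaves = {2,11,12}. Remove smallest leaf 2, emit neighbor 4.
Step 9: leaves = {11,12}. Remove smallest leaf 11, emit neighbor 6.
Step 10: leaves = {6,12}. Remove smallest leaf 6, emit neighbor 4.
Done: 2 vertices remain (4, 12). Sequence = [9 7 12 11 1 11 2 4 6 4]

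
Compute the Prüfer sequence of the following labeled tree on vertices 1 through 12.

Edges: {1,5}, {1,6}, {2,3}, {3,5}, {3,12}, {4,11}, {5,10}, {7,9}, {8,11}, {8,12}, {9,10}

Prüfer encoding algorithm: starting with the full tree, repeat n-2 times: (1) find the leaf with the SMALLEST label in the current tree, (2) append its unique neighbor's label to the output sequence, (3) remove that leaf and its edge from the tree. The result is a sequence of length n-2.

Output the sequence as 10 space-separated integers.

Answer: 3 11 1 5 9 10 5 3 12 8

Derivation:
Step 1: leaves = {2,4,6,7}. Remove smallest leaf 2, emit neighbor 3.
Step 2: leaves = {4,6,7}. Remove smallest leaf 4, emit neighbor 11.
Step 3: leaves = {6,7,11}. Remove smallest leaf 6, emit neighbor 1.
Step 4: leaves = {1,7,11}. Remove smallest leaf 1, emit neighbor 5.
Step 5: leaves = {7,11}. Remove smallest leaf 7, emit neighbor 9.
Step 6: leaves = {9,11}. Remove smallest leaf 9, emit neighbor 10.
Step 7: leaves = {10,11}. Remove smallest leaf 10, emit neighbor 5.
Step 8: leaves = {5,11}. Remove smallest leaf 5, emit neighbor 3.
Step 9: leaves = {3,11}. Remove smallest leaf 3, emit neighbor 12.
Step 10: leaves = {11,12}. Remove smallest leaf 11, emit neighbor 8.
Done: 2 vertices remain (8, 12). Sequence = [3 11 1 5 9 10 5 3 12 8]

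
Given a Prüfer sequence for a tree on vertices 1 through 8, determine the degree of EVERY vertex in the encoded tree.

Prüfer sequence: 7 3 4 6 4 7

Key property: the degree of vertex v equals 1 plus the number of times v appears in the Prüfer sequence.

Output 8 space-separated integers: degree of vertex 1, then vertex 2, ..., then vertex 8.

p_1 = 7: count[7] becomes 1
p_2 = 3: count[3] becomes 1
p_3 = 4: count[4] becomes 1
p_4 = 6: count[6] becomes 1
p_5 = 4: count[4] becomes 2
p_6 = 7: count[7] becomes 2
Degrees (1 + count): deg[1]=1+0=1, deg[2]=1+0=1, deg[3]=1+1=2, deg[4]=1+2=3, deg[5]=1+0=1, deg[6]=1+1=2, deg[7]=1+2=3, deg[8]=1+0=1

Answer: 1 1 2 3 1 2 3 1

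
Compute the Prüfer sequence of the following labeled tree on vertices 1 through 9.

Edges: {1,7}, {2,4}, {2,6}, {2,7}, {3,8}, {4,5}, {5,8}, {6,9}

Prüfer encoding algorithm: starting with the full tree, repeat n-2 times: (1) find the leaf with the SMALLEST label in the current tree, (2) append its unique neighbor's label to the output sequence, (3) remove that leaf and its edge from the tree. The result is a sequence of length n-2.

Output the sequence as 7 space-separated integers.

Step 1: leaves = {1,3,9}. Remove smallest leaf 1, emit neighbor 7.
Step 2: leaves = {3,7,9}. Remove smallest leaf 3, emit neighbor 8.
Step 3: leaves = {7,8,9}. Remove smallest leaf 7, emit neighbor 2.
Step 4: leaves = {8,9}. Remove smallest leaf 8, emit neighbor 5.
Step 5: leaves = {5,9}. Remove smallest leaf 5, emit neighbor 4.
Step 6: leaves = {4,9}. Remove smallest leaf 4, emit neighbor 2.
Step 7: leaves = {2,9}. Remove smallest leaf 2, emit neighbor 6.
Done: 2 vertices remain (6, 9). Sequence = [7 8 2 5 4 2 6]

Answer: 7 8 2 5 4 2 6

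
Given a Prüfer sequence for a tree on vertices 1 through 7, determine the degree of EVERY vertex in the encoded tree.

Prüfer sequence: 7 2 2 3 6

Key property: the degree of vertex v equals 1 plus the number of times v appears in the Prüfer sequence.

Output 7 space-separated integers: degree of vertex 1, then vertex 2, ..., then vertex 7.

p_1 = 7: count[7] becomes 1
p_2 = 2: count[2] becomes 1
p_3 = 2: count[2] becomes 2
p_4 = 3: count[3] becomes 1
p_5 = 6: count[6] becomes 1
Degrees (1 + count): deg[1]=1+0=1, deg[2]=1+2=3, deg[3]=1+1=2, deg[4]=1+0=1, deg[5]=1+0=1, deg[6]=1+1=2, deg[7]=1+1=2

Answer: 1 3 2 1 1 2 2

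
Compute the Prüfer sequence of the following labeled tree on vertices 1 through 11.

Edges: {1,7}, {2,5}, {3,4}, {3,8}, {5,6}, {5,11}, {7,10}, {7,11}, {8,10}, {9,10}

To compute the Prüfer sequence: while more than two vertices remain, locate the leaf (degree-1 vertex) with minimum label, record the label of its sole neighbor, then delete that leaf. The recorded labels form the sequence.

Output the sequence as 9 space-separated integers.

Answer: 7 5 3 8 5 11 10 10 7

Derivation:
Step 1: leaves = {1,2,4,6,9}. Remove smallest leaf 1, emit neighbor 7.
Step 2: leaves = {2,4,6,9}. Remove smallest leaf 2, emit neighbor 5.
Step 3: leaves = {4,6,9}. Remove smallest leaf 4, emit neighbor 3.
Step 4: leaves = {3,6,9}. Remove smallest leaf 3, emit neighbor 8.
Step 5: leaves = {6,8,9}. Remove smallest leaf 6, emit neighbor 5.
Step 6: leaves = {5,8,9}. Remove smallest leaf 5, emit neighbor 11.
Step 7: leaves = {8,9,11}. Remove smallest leaf 8, emit neighbor 10.
Step 8: leaves = {9,11}. Remove smallest leaf 9, emit neighbor 10.
Step 9: leaves = {10,11}. Remove smallest leaf 10, emit neighbor 7.
Done: 2 vertices remain (7, 11). Sequence = [7 5 3 8 5 11 10 10 7]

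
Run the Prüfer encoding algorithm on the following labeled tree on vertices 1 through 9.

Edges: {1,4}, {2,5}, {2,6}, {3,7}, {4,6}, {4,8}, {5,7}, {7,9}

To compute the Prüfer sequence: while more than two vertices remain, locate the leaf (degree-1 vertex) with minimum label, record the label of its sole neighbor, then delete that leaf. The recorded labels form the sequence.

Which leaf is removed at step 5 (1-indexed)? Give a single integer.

Answer: 6

Derivation:
Step 1: current leaves = {1,3,8,9}. Remove leaf 1 (neighbor: 4).
Step 2: current leaves = {3,8,9}. Remove leaf 3 (neighbor: 7).
Step 3: current leaves = {8,9}. Remove leaf 8 (neighbor: 4).
Step 4: current leaves = {4,9}. Remove leaf 4 (neighbor: 6).
Step 5: current leaves = {6,9}. Remove leaf 6 (neighbor: 2).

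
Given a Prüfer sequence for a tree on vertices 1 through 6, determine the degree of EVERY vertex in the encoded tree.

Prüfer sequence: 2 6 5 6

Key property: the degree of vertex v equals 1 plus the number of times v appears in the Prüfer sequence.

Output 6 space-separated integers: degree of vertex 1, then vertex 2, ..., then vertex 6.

Answer: 1 2 1 1 2 3

Derivation:
p_1 = 2: count[2] becomes 1
p_2 = 6: count[6] becomes 1
p_3 = 5: count[5] becomes 1
p_4 = 6: count[6] becomes 2
Degrees (1 + count): deg[1]=1+0=1, deg[2]=1+1=2, deg[3]=1+0=1, deg[4]=1+0=1, deg[5]=1+1=2, deg[6]=1+2=3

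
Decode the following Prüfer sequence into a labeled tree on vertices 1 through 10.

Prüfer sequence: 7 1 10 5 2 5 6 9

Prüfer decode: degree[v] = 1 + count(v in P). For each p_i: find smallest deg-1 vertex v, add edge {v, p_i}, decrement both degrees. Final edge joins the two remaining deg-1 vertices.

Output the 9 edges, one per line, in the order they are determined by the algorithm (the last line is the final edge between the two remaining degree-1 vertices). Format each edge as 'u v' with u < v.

Answer: 3 7
1 4
1 10
5 7
2 8
2 5
5 6
6 9
9 10

Derivation:
Initial degrees: {1:2, 2:2, 3:1, 4:1, 5:3, 6:2, 7:2, 8:1, 9:2, 10:2}
Step 1: smallest deg-1 vertex = 3, p_1 = 7. Add edge {3,7}. Now deg[3]=0, deg[7]=1.
Step 2: smallest deg-1 vertex = 4, p_2 = 1. Add edge {1,4}. Now deg[4]=0, deg[1]=1.
Step 3: smallest deg-1 vertex = 1, p_3 = 10. Add edge {1,10}. Now deg[1]=0, deg[10]=1.
Step 4: smallest deg-1 vertex = 7, p_4 = 5. Add edge {5,7}. Now deg[7]=0, deg[5]=2.
Step 5: smallest deg-1 vertex = 8, p_5 = 2. Add edge {2,8}. Now deg[8]=0, deg[2]=1.
Step 6: smallest deg-1 vertex = 2, p_6 = 5. Add edge {2,5}. Now deg[2]=0, deg[5]=1.
Step 7: smallest deg-1 vertex = 5, p_7 = 6. Add edge {5,6}. Now deg[5]=0, deg[6]=1.
Step 8: smallest deg-1 vertex = 6, p_8 = 9. Add edge {6,9}. Now deg[6]=0, deg[9]=1.
Final: two remaining deg-1 vertices are 9, 10. Add edge {9,10}.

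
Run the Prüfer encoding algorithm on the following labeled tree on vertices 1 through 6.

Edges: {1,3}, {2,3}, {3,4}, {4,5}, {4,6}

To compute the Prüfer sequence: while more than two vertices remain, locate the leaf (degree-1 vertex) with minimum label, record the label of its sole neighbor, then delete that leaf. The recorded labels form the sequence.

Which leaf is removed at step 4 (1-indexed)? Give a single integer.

Answer: 5

Derivation:
Step 1: current leaves = {1,2,5,6}. Remove leaf 1 (neighbor: 3).
Step 2: current leaves = {2,5,6}. Remove leaf 2 (neighbor: 3).
Step 3: current leaves = {3,5,6}. Remove leaf 3 (neighbor: 4).
Step 4: current leaves = {5,6}. Remove leaf 5 (neighbor: 4).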